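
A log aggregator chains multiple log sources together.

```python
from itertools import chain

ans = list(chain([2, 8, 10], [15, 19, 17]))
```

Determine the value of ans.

Step 1: chain() concatenates iterables: [2, 8, 10] + [15, 19, 17].
Therefore ans = [2, 8, 10, 15, 19, 17].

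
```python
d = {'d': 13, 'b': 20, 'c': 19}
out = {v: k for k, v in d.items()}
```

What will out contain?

Step 1: Invert dict (swap keys and values):
  'd': 13 -> 13: 'd'
  'b': 20 -> 20: 'b'
  'c': 19 -> 19: 'c'
Therefore out = {13: 'd', 20: 'b', 19: 'c'}.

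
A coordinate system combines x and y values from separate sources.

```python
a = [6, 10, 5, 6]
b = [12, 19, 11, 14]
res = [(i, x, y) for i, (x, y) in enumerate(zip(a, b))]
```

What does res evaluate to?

Step 1: enumerate(zip(a, b)) gives index with paired elements:
  i=0: (6, 12)
  i=1: (10, 19)
  i=2: (5, 11)
  i=3: (6, 14)
Therefore res = [(0, 6, 12), (1, 10, 19), (2, 5, 11), (3, 6, 14)].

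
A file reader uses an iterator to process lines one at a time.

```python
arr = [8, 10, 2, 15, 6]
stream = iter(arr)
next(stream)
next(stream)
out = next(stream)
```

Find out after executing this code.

Step 1: Create iterator over [8, 10, 2, 15, 6].
Step 2: next() consumes 8.
Step 3: next() consumes 10.
Step 4: next() returns 2.
Therefore out = 2.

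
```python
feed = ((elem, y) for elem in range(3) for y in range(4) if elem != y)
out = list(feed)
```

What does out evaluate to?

Step 1: Nested generator over range(3) x range(4) where elem != y:
  (0, 0): excluded (elem == y)
  (0, 1): included
  (0, 2): included
  (0, 3): included
  (1, 0): included
  (1, 1): excluded (elem == y)
  (1, 2): included
  (1, 3): included
  (2, 0): included
  (2, 1): included
  (2, 2): excluded (elem == y)
  (2, 3): included
Therefore out = [(0, 1), (0, 2), (0, 3), (1, 0), (1, 2), (1, 3), (2, 0), (2, 1), (2, 3)].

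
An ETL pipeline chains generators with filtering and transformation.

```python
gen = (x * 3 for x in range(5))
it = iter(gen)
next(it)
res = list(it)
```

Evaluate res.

Step 1: Generator produces [0, 3, 6, 9, 12].
Step 2: next(it) consumes first element (0).
Step 3: list(it) collects remaining: [3, 6, 9, 12].
Therefore res = [3, 6, 9, 12].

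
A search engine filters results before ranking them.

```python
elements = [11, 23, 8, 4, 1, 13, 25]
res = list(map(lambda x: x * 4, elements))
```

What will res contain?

Step 1: Apply lambda x: x * 4 to each element:
  11 -> 44
  23 -> 92
  8 -> 32
  4 -> 16
  1 -> 4
  13 -> 52
  25 -> 100
Therefore res = [44, 92, 32, 16, 4, 52, 100].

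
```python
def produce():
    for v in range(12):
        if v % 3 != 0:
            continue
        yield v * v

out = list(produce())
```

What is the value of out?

Step 1: Only yield v**2 when v is divisible by 3:
  v=0: 0 % 3 == 0, yield 0**2 = 0
  v=3: 3 % 3 == 0, yield 3**2 = 9
  v=6: 6 % 3 == 0, yield 6**2 = 36
  v=9: 9 % 3 == 0, yield 9**2 = 81
Therefore out = [0, 9, 36, 81].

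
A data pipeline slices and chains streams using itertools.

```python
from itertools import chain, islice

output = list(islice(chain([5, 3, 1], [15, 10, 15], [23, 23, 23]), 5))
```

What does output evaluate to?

Step 1: chain([5, 3, 1], [15, 10, 15], [23, 23, 23]) = [5, 3, 1, 15, 10, 15, 23, 23, 23].
Step 2: islice takes first 5 elements: [5, 3, 1, 15, 10].
Therefore output = [5, 3, 1, 15, 10].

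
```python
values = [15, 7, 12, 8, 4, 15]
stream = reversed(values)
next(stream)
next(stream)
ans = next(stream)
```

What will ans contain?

Step 1: reversed([15, 7, 12, 8, 4, 15]) gives iterator: [15, 4, 8, 12, 7, 15].
Step 2: First next() = 15, second next() = 4.
Step 3: Third next() = 8.
Therefore ans = 8.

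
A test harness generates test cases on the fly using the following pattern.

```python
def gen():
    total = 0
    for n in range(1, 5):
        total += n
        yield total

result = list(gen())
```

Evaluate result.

Step 1: Generator accumulates running sum:
  n=1: total = 1, yield 1
  n=2: total = 3, yield 3
  n=3: total = 6, yield 6
  n=4: total = 10, yield 10
Therefore result = [1, 3, 6, 10].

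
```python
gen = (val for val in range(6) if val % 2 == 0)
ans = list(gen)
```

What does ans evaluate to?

Step 1: Filter range(6) keeping only even values:
  val=0: even, included
  val=1: odd, excluded
  val=2: even, included
  val=3: odd, excluded
  val=4: even, included
  val=5: odd, excluded
Therefore ans = [0, 2, 4].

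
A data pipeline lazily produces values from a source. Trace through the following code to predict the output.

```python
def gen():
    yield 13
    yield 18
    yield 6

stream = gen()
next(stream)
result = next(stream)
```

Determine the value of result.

Step 1: gen() creates a generator.
Step 2: next(stream) yields 13 (consumed and discarded).
Step 3: next(stream) yields 18, assigned to result.
Therefore result = 18.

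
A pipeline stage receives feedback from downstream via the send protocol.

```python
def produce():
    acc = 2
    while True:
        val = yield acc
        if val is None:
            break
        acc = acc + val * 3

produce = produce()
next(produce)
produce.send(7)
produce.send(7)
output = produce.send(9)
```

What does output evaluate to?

Step 1: next() -> yield acc=2.
Step 2: send(7) -> val=7, acc = 2 + 7*3 = 23, yield 23.
Step 3: send(7) -> val=7, acc = 23 + 7*3 = 44, yield 44.
Step 4: send(9) -> val=9, acc = 44 + 9*3 = 71, yield 71.
Therefore output = 71.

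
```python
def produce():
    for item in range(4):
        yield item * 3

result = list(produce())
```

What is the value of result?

Step 1: For each item in range(4), yield item * 3:
  item=0: yield 0 * 3 = 0
  item=1: yield 1 * 3 = 3
  item=2: yield 2 * 3 = 6
  item=3: yield 3 * 3 = 9
Therefore result = [0, 3, 6, 9].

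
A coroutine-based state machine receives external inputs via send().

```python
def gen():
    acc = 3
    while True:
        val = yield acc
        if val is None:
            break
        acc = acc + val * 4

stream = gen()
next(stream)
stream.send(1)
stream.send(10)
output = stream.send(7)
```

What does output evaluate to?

Step 1: next() -> yield acc=3.
Step 2: send(1) -> val=1, acc = 3 + 1*4 = 7, yield 7.
Step 3: send(10) -> val=10, acc = 7 + 10*4 = 47, yield 47.
Step 4: send(7) -> val=7, acc = 47 + 7*4 = 75, yield 75.
Therefore output = 75.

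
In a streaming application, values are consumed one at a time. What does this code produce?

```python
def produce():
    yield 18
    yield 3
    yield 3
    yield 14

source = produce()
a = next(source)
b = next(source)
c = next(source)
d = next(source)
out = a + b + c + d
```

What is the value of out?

Step 1: Create generator and consume all values:
  a = next(source) = 18
  b = next(source) = 3
  c = next(source) = 3
  d = next(source) = 14
Step 2: out = 18 + 3 + 3 + 14 = 38.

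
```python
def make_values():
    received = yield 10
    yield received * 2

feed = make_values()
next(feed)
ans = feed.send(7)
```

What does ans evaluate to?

Step 1: next(feed) advances to first yield, producing 10.
Step 2: send(7) resumes, received = 7.
Step 3: yield received * 2 = 7 * 2 = 14.
Therefore ans = 14.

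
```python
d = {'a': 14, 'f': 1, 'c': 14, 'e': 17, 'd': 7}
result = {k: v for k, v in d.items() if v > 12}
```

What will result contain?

Step 1: Filter items where value > 12:
  'a': 14 > 12: kept
  'f': 1 <= 12: removed
  'c': 14 > 12: kept
  'e': 17 > 12: kept
  'd': 7 <= 12: removed
Therefore result = {'a': 14, 'c': 14, 'e': 17}.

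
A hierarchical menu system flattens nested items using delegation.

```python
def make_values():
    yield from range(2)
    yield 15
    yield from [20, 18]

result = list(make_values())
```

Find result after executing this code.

Step 1: Trace yields in order:
  yield 0
  yield 1
  yield 15
  yield 20
  yield 18
Therefore result = [0, 1, 15, 20, 18].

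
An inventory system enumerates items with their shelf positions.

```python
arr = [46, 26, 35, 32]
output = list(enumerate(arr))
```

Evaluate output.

Step 1: enumerate pairs each element with its index:
  (0, 46)
  (1, 26)
  (2, 35)
  (3, 32)
Therefore output = [(0, 46), (1, 26), (2, 35), (3, 32)].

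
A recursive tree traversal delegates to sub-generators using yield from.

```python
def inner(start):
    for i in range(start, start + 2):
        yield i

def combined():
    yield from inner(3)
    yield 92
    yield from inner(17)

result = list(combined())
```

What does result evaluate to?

Step 1: combined() delegates to inner(3):
  yield 3
  yield 4
Step 2: yield 92
Step 3: Delegates to inner(17):
  yield 17
  yield 18
Therefore result = [3, 4, 92, 17, 18].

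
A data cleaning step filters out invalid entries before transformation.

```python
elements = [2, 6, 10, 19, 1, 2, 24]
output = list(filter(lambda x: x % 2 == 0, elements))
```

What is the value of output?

Step 1: Filter elements divisible by 2:
  2 % 2 = 0: kept
  6 % 2 = 0: kept
  10 % 2 = 0: kept
  19 % 2 = 1: removed
  1 % 2 = 1: removed
  2 % 2 = 0: kept
  24 % 2 = 0: kept
Therefore output = [2, 6, 10, 2, 24].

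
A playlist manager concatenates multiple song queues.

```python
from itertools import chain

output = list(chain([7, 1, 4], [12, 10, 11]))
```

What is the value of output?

Step 1: chain() concatenates iterables: [7, 1, 4] + [12, 10, 11].
Therefore output = [7, 1, 4, 12, 10, 11].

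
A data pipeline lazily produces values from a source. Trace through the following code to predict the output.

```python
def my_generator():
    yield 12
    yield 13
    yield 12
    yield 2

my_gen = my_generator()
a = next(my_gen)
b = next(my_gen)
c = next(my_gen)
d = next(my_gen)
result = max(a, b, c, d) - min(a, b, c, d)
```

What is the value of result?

Step 1: Create generator and consume all values:
  a = next(my_gen) = 12
  b = next(my_gen) = 13
  c = next(my_gen) = 12
  d = next(my_gen) = 2
Step 2: max = 13, min = 2, result = 13 - 2 = 11.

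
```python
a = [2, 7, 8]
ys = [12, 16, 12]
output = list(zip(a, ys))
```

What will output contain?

Step 1: zip pairs elements at same index:
  Index 0: (2, 12)
  Index 1: (7, 16)
  Index 2: (8, 12)
Therefore output = [(2, 12), (7, 16), (8, 12)].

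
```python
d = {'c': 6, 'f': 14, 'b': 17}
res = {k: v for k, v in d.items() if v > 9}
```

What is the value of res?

Step 1: Filter items where value > 9:
  'c': 6 <= 9: removed
  'f': 14 > 9: kept
  'b': 17 > 9: kept
Therefore res = {'f': 14, 'b': 17}.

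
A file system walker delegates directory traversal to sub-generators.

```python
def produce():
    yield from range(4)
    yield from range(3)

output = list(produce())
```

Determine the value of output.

Step 1: Trace yields in order:
  yield 0
  yield 1
  yield 2
  yield 3
  yield 0
  yield 1
  yield 2
Therefore output = [0, 1, 2, 3, 0, 1, 2].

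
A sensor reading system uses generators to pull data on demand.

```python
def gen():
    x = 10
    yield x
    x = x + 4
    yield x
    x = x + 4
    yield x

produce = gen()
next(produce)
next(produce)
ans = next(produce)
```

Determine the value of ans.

Step 1: Trace through generator execution:
  Yield 1: x starts at 10, yield 10
  Yield 2: x = 10 + 4 = 14, yield 14
  Yield 3: x = 14 + 4 = 18, yield 18
Step 2: First next() gets 10, second next() gets the second value, third next() yields 18.
Therefore ans = 18.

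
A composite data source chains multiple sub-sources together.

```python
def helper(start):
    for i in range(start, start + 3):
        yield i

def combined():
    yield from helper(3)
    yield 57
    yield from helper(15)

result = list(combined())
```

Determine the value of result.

Step 1: combined() delegates to helper(3):
  yield 3
  yield 4
  yield 5
Step 2: yield 57
Step 3: Delegates to helper(15):
  yield 15
  yield 16
  yield 17
Therefore result = [3, 4, 5, 57, 15, 16, 17].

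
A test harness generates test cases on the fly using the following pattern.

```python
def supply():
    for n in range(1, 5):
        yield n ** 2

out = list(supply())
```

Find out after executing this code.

Step 1: For each n in range(1, 5), yield n**2:
  n=1: yield 1**2 = 1
  n=2: yield 2**2 = 4
  n=3: yield 3**2 = 9
  n=4: yield 4**2 = 16
Therefore out = [1, 4, 9, 16].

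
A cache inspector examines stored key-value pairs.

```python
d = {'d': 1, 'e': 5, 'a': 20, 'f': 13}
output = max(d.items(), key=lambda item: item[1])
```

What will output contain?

Step 1: Find item with maximum value:
  ('d', 1)
  ('e', 5)
  ('a', 20)
  ('f', 13)
Step 2: Maximum value is 20 at key 'a'.
Therefore output = ('a', 20).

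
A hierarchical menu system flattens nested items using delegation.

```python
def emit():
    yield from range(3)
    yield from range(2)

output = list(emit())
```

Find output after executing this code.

Step 1: Trace yields in order:
  yield 0
  yield 1
  yield 2
  yield 0
  yield 1
Therefore output = [0, 1, 2, 0, 1].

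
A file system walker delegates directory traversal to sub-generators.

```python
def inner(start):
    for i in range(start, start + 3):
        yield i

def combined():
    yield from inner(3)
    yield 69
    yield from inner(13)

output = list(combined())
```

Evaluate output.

Step 1: combined() delegates to inner(3):
  yield 3
  yield 4
  yield 5
Step 2: yield 69
Step 3: Delegates to inner(13):
  yield 13
  yield 14
  yield 15
Therefore output = [3, 4, 5, 69, 13, 14, 15].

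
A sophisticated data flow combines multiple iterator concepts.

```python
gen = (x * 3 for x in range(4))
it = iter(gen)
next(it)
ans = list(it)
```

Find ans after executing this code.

Step 1: Generator produces [0, 3, 6, 9].
Step 2: next(it) consumes first element (0).
Step 3: list(it) collects remaining: [3, 6, 9].
Therefore ans = [3, 6, 9].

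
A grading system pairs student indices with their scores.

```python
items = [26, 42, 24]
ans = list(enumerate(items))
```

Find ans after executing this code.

Step 1: enumerate pairs each element with its index:
  (0, 26)
  (1, 42)
  (2, 24)
Therefore ans = [(0, 26), (1, 42), (2, 24)].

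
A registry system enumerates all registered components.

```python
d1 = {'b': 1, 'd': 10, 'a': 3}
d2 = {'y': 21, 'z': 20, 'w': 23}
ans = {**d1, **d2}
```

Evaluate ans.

Step 1: Merge d1 and d2 (d2 values override on key conflicts).
Step 2: d1 has keys ['b', 'd', 'a'], d2 has keys ['y', 'z', 'w'].
Therefore ans = {'b': 1, 'd': 10, 'a': 3, 'y': 21, 'z': 20, 'w': 23}.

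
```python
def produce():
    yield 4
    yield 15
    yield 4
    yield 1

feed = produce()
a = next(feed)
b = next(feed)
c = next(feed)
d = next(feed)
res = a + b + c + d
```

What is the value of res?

Step 1: Create generator and consume all values:
  a = next(feed) = 4
  b = next(feed) = 15
  c = next(feed) = 4
  d = next(feed) = 1
Step 2: res = 4 + 15 + 4 + 1 = 24.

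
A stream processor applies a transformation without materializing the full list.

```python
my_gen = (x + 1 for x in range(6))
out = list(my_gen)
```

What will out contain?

Step 1: For each x in range(6), compute x+1:
  x=0: 0+1 = 1
  x=1: 1+1 = 2
  x=2: 2+1 = 3
  x=3: 3+1 = 4
  x=4: 4+1 = 5
  x=5: 5+1 = 6
Therefore out = [1, 2, 3, 4, 5, 6].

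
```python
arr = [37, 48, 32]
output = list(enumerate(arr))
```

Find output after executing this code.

Step 1: enumerate pairs each element with its index:
  (0, 37)
  (1, 48)
  (2, 32)
Therefore output = [(0, 37), (1, 48), (2, 32)].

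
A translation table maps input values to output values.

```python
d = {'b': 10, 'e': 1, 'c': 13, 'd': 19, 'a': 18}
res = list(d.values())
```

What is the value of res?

Step 1: d.values() returns the dictionary values in insertion order.
Therefore res = [10, 1, 13, 19, 18].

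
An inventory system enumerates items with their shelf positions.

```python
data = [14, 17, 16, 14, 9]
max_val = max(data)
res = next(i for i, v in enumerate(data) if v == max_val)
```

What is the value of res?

Step 1: max([14, 17, 16, 14, 9]) = 17.
Step 2: Find first index where value == 17:
  Index 0: 14 != 17
  Index 1: 17 == 17, found!
Therefore res = 1.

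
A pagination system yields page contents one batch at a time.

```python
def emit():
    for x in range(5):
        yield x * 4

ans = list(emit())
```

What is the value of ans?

Step 1: For each x in range(5), yield x * 4:
  x=0: yield 0 * 4 = 0
  x=1: yield 1 * 4 = 4
  x=2: yield 2 * 4 = 8
  x=3: yield 3 * 4 = 12
  x=4: yield 4 * 4 = 16
Therefore ans = [0, 4, 8, 12, 16].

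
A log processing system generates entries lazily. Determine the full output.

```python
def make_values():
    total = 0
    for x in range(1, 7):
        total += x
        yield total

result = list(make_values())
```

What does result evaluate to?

Step 1: Generator accumulates running sum:
  x=1: total = 1, yield 1
  x=2: total = 3, yield 3
  x=3: total = 6, yield 6
  x=4: total = 10, yield 10
  x=5: total = 15, yield 15
  x=6: total = 21, yield 21
Therefore result = [1, 3, 6, 10, 15, 21].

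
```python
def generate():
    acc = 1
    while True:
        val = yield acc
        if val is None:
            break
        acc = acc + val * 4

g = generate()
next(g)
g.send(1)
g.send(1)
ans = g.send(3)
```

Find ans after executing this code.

Step 1: next() -> yield acc=1.
Step 2: send(1) -> val=1, acc = 1 + 1*4 = 5, yield 5.
Step 3: send(1) -> val=1, acc = 5 + 1*4 = 9, yield 9.
Step 4: send(3) -> val=3, acc = 9 + 3*4 = 21, yield 21.
Therefore ans = 21.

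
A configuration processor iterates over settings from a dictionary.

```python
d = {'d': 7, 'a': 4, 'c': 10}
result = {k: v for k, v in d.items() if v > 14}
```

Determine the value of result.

Step 1: Filter items where value > 14:
  'd': 7 <= 14: removed
  'a': 4 <= 14: removed
  'c': 10 <= 14: removed
Therefore result = {}.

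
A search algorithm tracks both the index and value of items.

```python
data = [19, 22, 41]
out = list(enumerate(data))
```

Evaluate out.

Step 1: enumerate pairs each element with its index:
  (0, 19)
  (1, 22)
  (2, 41)
Therefore out = [(0, 19), (1, 22), (2, 41)].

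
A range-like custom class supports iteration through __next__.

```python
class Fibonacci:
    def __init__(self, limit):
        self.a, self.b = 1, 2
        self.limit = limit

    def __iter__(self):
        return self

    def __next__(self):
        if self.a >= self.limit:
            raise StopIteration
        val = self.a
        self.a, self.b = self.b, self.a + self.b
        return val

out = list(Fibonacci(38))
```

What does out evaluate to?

Step 1: Fibonacci-like sequence (a=1, b=2) until >= 38:
  Yield 1, then a,b = 2,3
  Yield 2, then a,b = 3,5
  Yield 3, then a,b = 5,8
  Yield 5, then a,b = 8,13
  Yield 8, then a,b = 13,21
  Yield 13, then a,b = 21,34
  Yield 21, then a,b = 34,55
  Yield 34, then a,b = 55,89
Step 2: 55 >= 38, stop.
Therefore out = [1, 2, 3, 5, 8, 13, 21, 34].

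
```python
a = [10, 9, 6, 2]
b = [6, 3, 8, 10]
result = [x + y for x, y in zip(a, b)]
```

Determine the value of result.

Step 1: Add corresponding elements:
  10 + 6 = 16
  9 + 3 = 12
  6 + 8 = 14
  2 + 10 = 12
Therefore result = [16, 12, 14, 12].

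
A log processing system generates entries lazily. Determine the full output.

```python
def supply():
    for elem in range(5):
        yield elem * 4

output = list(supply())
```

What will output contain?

Step 1: For each elem in range(5), yield elem * 4:
  elem=0: yield 0 * 4 = 0
  elem=1: yield 1 * 4 = 4
  elem=2: yield 2 * 4 = 8
  elem=3: yield 3 * 4 = 12
  elem=4: yield 4 * 4 = 16
Therefore output = [0, 4, 8, 12, 16].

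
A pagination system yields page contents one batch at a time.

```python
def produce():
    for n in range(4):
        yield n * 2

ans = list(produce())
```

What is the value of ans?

Step 1: For each n in range(4), yield n * 2:
  n=0: yield 0 * 2 = 0
  n=1: yield 1 * 2 = 2
  n=2: yield 2 * 2 = 4
  n=3: yield 3 * 2 = 6
Therefore ans = [0, 2, 4, 6].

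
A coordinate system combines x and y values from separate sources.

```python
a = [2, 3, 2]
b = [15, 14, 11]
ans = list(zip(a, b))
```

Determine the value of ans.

Step 1: zip pairs elements at same index:
  Index 0: (2, 15)
  Index 1: (3, 14)
  Index 2: (2, 11)
Therefore ans = [(2, 15), (3, 14), (2, 11)].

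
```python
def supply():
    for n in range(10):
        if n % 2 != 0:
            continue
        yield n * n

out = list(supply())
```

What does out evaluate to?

Step 1: Only yield n**2 when n is divisible by 2:
  n=0: 0 % 2 == 0, yield 0**2 = 0
  n=2: 2 % 2 == 0, yield 2**2 = 4
  n=4: 4 % 2 == 0, yield 4**2 = 16
  n=6: 6 % 2 == 0, yield 6**2 = 36
  n=8: 8 % 2 == 0, yield 8**2 = 64
Therefore out = [0, 4, 16, 36, 64].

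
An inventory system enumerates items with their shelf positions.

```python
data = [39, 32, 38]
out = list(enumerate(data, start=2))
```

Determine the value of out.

Step 1: enumerate with start=2:
  (2, 39)
  (3, 32)
  (4, 38)
Therefore out = [(2, 39), (3, 32), (4, 38)].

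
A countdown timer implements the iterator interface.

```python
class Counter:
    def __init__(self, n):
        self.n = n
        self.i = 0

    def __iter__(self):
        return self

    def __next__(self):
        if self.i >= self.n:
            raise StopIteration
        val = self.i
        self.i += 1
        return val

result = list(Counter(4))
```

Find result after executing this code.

Step 1: Counter(4) creates an iterator counting 0 to 3.
Step 2: list() consumes all values: [0, 1, 2, 3].
Therefore result = [0, 1, 2, 3].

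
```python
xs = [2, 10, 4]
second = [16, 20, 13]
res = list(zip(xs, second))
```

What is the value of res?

Step 1: zip pairs elements at same index:
  Index 0: (2, 16)
  Index 1: (10, 20)
  Index 2: (4, 13)
Therefore res = [(2, 16), (10, 20), (4, 13)].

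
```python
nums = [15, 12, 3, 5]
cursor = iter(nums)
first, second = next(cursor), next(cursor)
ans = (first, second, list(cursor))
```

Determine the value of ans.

Step 1: Create iterator over [15, 12, 3, 5].
Step 2: first = 15, second = 12.
Step 3: Remaining elements: [3, 5].
Therefore ans = (15, 12, [3, 5]).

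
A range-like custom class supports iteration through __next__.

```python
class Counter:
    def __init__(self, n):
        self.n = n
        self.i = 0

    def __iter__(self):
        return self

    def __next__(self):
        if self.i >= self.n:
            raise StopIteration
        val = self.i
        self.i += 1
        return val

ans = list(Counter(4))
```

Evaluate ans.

Step 1: Counter(4) creates an iterator counting 0 to 3.
Step 2: list() consumes all values: [0, 1, 2, 3].
Therefore ans = [0, 1, 2, 3].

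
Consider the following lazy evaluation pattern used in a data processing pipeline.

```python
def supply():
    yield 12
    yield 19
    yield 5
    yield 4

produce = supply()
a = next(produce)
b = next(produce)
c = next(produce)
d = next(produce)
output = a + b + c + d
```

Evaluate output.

Step 1: Create generator and consume all values:
  a = next(produce) = 12
  b = next(produce) = 19
  c = next(produce) = 5
  d = next(produce) = 4
Step 2: output = 12 + 19 + 5 + 4 = 40.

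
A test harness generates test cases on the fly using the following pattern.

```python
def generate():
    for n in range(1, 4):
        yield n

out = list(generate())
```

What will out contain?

Step 1: The generator yields each value from range(1, 4).
Step 2: list() consumes all yields: [1, 2, 3].
Therefore out = [1, 2, 3].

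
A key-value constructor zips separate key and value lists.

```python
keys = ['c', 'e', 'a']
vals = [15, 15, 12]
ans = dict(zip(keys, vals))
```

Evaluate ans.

Step 1: zip pairs keys with values:
  'c' -> 15
  'e' -> 15
  'a' -> 12
Therefore ans = {'c': 15, 'e': 15, 'a': 12}.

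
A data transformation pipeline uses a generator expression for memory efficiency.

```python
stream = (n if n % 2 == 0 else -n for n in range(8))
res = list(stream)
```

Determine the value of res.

Step 1: For each n in range(8), yield n if even, else -n:
  n=0: even, yield 0
  n=1: odd, yield -1
  n=2: even, yield 2
  n=3: odd, yield -3
  n=4: even, yield 4
  n=5: odd, yield -5
  n=6: even, yield 6
  n=7: odd, yield -7
Therefore res = [0, -1, 2, -3, 4, -5, 6, -7].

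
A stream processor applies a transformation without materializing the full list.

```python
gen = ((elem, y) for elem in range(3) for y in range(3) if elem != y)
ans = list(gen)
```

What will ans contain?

Step 1: Nested generator over range(3) x range(3) where elem != y:
  (0, 0): excluded (elem == y)
  (0, 1): included
  (0, 2): included
  (1, 0): included
  (1, 1): excluded (elem == y)
  (1, 2): included
  (2, 0): included
  (2, 1): included
  (2, 2): excluded (elem == y)
Therefore ans = [(0, 1), (0, 2), (1, 0), (1, 2), (2, 0), (2, 1)].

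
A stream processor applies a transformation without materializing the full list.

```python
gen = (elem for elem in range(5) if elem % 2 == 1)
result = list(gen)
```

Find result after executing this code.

Step 1: Filter range(5) keeping only odd values:
  elem=0: even, excluded
  elem=1: odd, included
  elem=2: even, excluded
  elem=3: odd, included
  elem=4: even, excluded
Therefore result = [1, 3].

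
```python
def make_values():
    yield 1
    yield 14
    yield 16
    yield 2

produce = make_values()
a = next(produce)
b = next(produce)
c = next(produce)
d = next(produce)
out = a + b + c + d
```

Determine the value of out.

Step 1: Create generator and consume all values:
  a = next(produce) = 1
  b = next(produce) = 14
  c = next(produce) = 16
  d = next(produce) = 2
Step 2: out = 1 + 14 + 16 + 2 = 33.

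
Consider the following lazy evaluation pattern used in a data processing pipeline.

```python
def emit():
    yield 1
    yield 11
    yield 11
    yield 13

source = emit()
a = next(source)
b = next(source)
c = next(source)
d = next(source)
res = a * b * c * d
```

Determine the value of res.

Step 1: Create generator and consume all values:
  a = next(source) = 1
  b = next(source) = 11
  c = next(source) = 11
  d = next(source) = 13
Step 2: res = 1 * 11 * 11 * 13 = 1573.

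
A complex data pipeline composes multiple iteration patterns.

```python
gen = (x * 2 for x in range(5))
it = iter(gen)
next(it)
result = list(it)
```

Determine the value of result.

Step 1: Generator produces [0, 2, 4, 6, 8].
Step 2: next(it) consumes first element (0).
Step 3: list(it) collects remaining: [2, 4, 6, 8].
Therefore result = [2, 4, 6, 8].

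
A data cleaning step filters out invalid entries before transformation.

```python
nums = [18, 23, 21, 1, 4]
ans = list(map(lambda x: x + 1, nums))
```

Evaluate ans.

Step 1: Apply lambda x: x + 1 to each element:
  18 -> 19
  23 -> 24
  21 -> 22
  1 -> 2
  4 -> 5
Therefore ans = [19, 24, 22, 2, 5].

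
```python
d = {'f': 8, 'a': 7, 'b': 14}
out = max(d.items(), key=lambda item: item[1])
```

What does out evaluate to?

Step 1: Find item with maximum value:
  ('f', 8)
  ('a', 7)
  ('b', 14)
Step 2: Maximum value is 14 at key 'b'.
Therefore out = ('b', 14).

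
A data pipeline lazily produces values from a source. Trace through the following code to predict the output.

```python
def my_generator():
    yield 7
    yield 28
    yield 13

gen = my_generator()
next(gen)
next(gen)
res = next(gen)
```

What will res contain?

Step 1: my_generator() creates a generator.
Step 2: next(gen) yields 7 (consumed and discarded).
Step 3: next(gen) yields 28 (consumed and discarded).
Step 4: next(gen) yields 13, assigned to res.
Therefore res = 13.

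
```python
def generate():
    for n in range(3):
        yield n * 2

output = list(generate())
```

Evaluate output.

Step 1: For each n in range(3), yield n * 2:
  n=0: yield 0 * 2 = 0
  n=1: yield 1 * 2 = 2
  n=2: yield 2 * 2 = 4
Therefore output = [0, 2, 4].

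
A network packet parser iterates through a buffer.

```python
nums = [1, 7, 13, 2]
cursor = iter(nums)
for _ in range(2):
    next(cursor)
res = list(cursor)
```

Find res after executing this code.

Step 1: Create iterator over [1, 7, 13, 2].
Step 2: Advance 2 positions (consuming [1, 7]).
Step 3: list() collects remaining elements: [13, 2].
Therefore res = [13, 2].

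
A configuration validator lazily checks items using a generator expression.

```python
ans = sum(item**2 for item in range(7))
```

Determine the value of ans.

Step 1: Compute item**2 for each item in range(7):
  item=0: 0**2 = 0
  item=1: 1**2 = 1
  item=2: 2**2 = 4
  item=3: 3**2 = 9
  item=4: 4**2 = 16
  item=5: 5**2 = 25
  item=6: 6**2 = 36
Step 2: sum = 0 + 1 + 4 + 9 + 16 + 25 + 36 = 91.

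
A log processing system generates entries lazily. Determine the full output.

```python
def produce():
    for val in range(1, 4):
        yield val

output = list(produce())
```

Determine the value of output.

Step 1: The generator yields each value from range(1, 4).
Step 2: list() consumes all yields: [1, 2, 3].
Therefore output = [1, 2, 3].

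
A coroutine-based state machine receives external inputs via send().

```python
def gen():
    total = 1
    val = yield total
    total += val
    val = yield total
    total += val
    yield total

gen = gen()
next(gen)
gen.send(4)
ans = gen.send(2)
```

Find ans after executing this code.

Step 1: next() -> yield total=1.
Step 2: send(4) -> val=4, total = 1+4 = 5, yield 5.
Step 3: send(2) -> val=2, total = 5+2 = 7, yield 7.
Therefore ans = 7.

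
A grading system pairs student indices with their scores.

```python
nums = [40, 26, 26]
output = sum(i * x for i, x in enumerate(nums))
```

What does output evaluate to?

Step 1: Compute i * x for each (i, x) in enumerate([40, 26, 26]):
  i=0, x=40: 0*40 = 0
  i=1, x=26: 1*26 = 26
  i=2, x=26: 2*26 = 52
Step 2: sum = 0 + 26 + 52 = 78.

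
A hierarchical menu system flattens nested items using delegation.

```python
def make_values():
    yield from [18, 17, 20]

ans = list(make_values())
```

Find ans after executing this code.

Step 1: yield from delegates to the iterable, yielding each element.
Step 2: Collected values: [18, 17, 20].
Therefore ans = [18, 17, 20].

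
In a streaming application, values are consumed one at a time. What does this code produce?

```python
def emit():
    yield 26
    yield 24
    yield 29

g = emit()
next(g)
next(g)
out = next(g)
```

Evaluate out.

Step 1: emit() creates a generator.
Step 2: next(g) yields 26 (consumed and discarded).
Step 3: next(g) yields 24 (consumed and discarded).
Step 4: next(g) yields 29, assigned to out.
Therefore out = 29.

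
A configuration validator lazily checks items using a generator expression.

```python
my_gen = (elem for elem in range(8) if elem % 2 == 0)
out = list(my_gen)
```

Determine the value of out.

Step 1: Filter range(8) keeping only even values:
  elem=0: even, included
  elem=1: odd, excluded
  elem=2: even, included
  elem=3: odd, excluded
  elem=4: even, included
  elem=5: odd, excluded
  elem=6: even, included
  elem=7: odd, excluded
Therefore out = [0, 2, 4, 6].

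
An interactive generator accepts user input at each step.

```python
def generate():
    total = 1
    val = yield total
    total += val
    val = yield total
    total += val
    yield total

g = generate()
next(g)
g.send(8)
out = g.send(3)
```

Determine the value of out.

Step 1: next() -> yield total=1.
Step 2: send(8) -> val=8, total = 1+8 = 9, yield 9.
Step 3: send(3) -> val=3, total = 9+3 = 12, yield 12.
Therefore out = 12.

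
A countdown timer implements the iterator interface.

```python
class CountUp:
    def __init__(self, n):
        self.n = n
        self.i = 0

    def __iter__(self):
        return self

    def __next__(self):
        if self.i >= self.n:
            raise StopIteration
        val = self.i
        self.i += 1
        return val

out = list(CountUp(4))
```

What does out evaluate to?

Step 1: CountUp(4) creates an iterator counting 0 to 3.
Step 2: list() consumes all values: [0, 1, 2, 3].
Therefore out = [0, 1, 2, 3].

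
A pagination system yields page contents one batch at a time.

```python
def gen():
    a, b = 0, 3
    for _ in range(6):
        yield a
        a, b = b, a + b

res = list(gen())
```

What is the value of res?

Step 1: Fibonacci-like sequence starting with a=0, b=3:
  Iteration 1: yield a=0, then a,b = 3,3
  Iteration 2: yield a=3, then a,b = 3,6
  Iteration 3: yield a=3, then a,b = 6,9
  Iteration 4: yield a=6, then a,b = 9,15
  Iteration 5: yield a=9, then a,b = 15,24
  Iteration 6: yield a=15, then a,b = 24,39
Therefore res = [0, 3, 3, 6, 9, 15].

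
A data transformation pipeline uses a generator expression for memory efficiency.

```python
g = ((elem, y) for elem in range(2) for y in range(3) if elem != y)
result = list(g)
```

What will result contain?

Step 1: Nested generator over range(2) x range(3) where elem != y:
  (0, 0): excluded (elem == y)
  (0, 1): included
  (0, 2): included
  (1, 0): included
  (1, 1): excluded (elem == y)
  (1, 2): included
Therefore result = [(0, 1), (0, 2), (1, 0), (1, 2)].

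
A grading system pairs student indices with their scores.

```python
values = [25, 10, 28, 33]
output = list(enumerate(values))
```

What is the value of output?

Step 1: enumerate pairs each element with its index:
  (0, 25)
  (1, 10)
  (2, 28)
  (3, 33)
Therefore output = [(0, 25), (1, 10), (2, 28), (3, 33)].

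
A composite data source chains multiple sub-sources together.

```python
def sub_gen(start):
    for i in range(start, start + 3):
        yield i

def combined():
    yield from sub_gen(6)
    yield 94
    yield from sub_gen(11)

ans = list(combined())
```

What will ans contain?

Step 1: combined() delegates to sub_gen(6):
  yield 6
  yield 7
  yield 8
Step 2: yield 94
Step 3: Delegates to sub_gen(11):
  yield 11
  yield 12
  yield 13
Therefore ans = [6, 7, 8, 94, 11, 12, 13].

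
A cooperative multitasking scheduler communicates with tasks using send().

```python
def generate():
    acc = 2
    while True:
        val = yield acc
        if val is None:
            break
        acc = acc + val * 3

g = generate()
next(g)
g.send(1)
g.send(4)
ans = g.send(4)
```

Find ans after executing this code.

Step 1: next() -> yield acc=2.
Step 2: send(1) -> val=1, acc = 2 + 1*3 = 5, yield 5.
Step 3: send(4) -> val=4, acc = 5 + 4*3 = 17, yield 17.
Step 4: send(4) -> val=4, acc = 17 + 4*3 = 29, yield 29.
Therefore ans = 29.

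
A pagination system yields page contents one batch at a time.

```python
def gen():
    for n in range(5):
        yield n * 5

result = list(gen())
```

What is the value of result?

Step 1: For each n in range(5), yield n * 5:
  n=0: yield 0 * 5 = 0
  n=1: yield 1 * 5 = 5
  n=2: yield 2 * 5 = 10
  n=3: yield 3 * 5 = 15
  n=4: yield 4 * 5 = 20
Therefore result = [0, 5, 10, 15, 20].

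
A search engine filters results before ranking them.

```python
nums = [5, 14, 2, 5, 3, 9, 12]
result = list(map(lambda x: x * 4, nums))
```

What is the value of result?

Step 1: Apply lambda x: x * 4 to each element:
  5 -> 20
  14 -> 56
  2 -> 8
  5 -> 20
  3 -> 12
  9 -> 36
  12 -> 48
Therefore result = [20, 56, 8, 20, 12, 36, 48].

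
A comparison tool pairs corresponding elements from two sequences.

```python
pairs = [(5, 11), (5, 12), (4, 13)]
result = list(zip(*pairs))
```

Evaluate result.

Step 1: zip(*pairs) transposes: unzips [(5, 11), (5, 12), (4, 13)] into separate sequences.
Step 2: First elements: (5, 5, 4), second elements: (11, 12, 13).
Therefore result = [(5, 5, 4), (11, 12, 13)].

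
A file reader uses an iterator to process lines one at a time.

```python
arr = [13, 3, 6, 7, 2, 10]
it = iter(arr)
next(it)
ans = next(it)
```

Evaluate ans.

Step 1: Create iterator over [13, 3, 6, 7, 2, 10].
Step 2: next() consumes 13.
Step 3: next() returns 3.
Therefore ans = 3.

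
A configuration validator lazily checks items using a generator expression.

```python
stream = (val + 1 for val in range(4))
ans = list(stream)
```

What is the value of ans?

Step 1: For each val in range(4), compute val+1:
  val=0: 0+1 = 1
  val=1: 1+1 = 2
  val=2: 2+1 = 3
  val=3: 3+1 = 4
Therefore ans = [1, 2, 3, 4].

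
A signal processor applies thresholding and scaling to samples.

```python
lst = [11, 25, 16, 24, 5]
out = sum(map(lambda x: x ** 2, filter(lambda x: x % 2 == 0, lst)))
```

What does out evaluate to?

Step 1: Filter even numbers from [11, 25, 16, 24, 5]: [16, 24]
Step 2: Square each: [256, 576]
Step 3: Sum = 832.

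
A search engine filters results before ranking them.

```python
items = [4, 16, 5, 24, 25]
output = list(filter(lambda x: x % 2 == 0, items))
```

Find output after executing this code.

Step 1: Filter elements divisible by 2:
  4 % 2 = 0: kept
  16 % 2 = 0: kept
  5 % 2 = 1: removed
  24 % 2 = 0: kept
  25 % 2 = 1: removed
Therefore output = [4, 16, 24].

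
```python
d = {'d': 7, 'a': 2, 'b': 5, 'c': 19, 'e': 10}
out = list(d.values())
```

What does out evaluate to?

Step 1: d.values() returns the dictionary values in insertion order.
Therefore out = [7, 2, 5, 19, 10].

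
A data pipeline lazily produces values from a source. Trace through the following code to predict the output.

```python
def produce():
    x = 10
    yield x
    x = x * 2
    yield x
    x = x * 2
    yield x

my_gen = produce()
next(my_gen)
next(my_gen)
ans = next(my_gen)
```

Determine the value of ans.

Step 1: Trace through generator execution:
  Yield 1: x starts at 10, yield 10
  Yield 2: x = 10 * 2 = 20, yield 20
  Yield 3: x = 20 * 2 = 40, yield 40
Step 2: First next() gets 10, second next() gets the second value, third next() yields 40.
Therefore ans = 40.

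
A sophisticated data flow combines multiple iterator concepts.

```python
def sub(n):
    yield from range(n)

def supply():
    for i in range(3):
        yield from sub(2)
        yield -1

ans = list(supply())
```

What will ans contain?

Step 1: For each i in range(3):
  i=0: yield from sub(2) -> [0, 1], then yield -1
  i=1: yield from sub(2) -> [0, 1], then yield -1
  i=2: yield from sub(2) -> [0, 1], then yield -1
Therefore ans = [0, 1, -1, 0, 1, -1, 0, 1, -1].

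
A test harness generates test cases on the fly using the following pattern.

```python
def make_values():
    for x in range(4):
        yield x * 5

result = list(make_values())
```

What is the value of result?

Step 1: For each x in range(4), yield x * 5:
  x=0: yield 0 * 5 = 0
  x=1: yield 1 * 5 = 5
  x=2: yield 2 * 5 = 10
  x=3: yield 3 * 5 = 15
Therefore result = [0, 5, 10, 15].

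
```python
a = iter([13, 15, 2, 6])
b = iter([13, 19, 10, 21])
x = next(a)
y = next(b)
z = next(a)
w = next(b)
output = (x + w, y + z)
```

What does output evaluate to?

Step 1: a iterates [13, 15, 2, 6], b iterates [13, 19, 10, 21].
Step 2: x = next(a) = 13, y = next(b) = 13.
Step 3: z = next(a) = 15, w = next(b) = 19.
Step 4: output = (13 + 19, 13 + 15) = (32, 28).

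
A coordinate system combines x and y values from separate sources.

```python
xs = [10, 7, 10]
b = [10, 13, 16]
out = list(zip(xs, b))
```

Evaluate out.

Step 1: zip pairs elements at same index:
  Index 0: (10, 10)
  Index 1: (7, 13)
  Index 2: (10, 16)
Therefore out = [(10, 10), (7, 13), (10, 16)].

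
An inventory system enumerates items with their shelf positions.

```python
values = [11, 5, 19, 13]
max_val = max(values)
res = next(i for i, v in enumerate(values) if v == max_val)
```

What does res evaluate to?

Step 1: max([11, 5, 19, 13]) = 19.
Step 2: Find first index where value == 19:
  Index 0: 11 != 19
  Index 1: 5 != 19
  Index 2: 19 == 19, found!
Therefore res = 2.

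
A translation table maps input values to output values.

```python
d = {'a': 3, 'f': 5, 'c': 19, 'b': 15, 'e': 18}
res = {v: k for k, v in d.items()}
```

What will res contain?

Step 1: Invert dict (swap keys and values):
  'a': 3 -> 3: 'a'
  'f': 5 -> 5: 'f'
  'c': 19 -> 19: 'c'
  'b': 15 -> 15: 'b'
  'e': 18 -> 18: 'e'
Therefore res = {3: 'a', 5: 'f', 19: 'c', 15: 'b', 18: 'e'}.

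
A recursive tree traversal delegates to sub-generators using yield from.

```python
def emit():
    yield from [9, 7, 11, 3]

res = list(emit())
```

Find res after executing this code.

Step 1: yield from delegates to the iterable, yielding each element.
Step 2: Collected values: [9, 7, 11, 3].
Therefore res = [9, 7, 11, 3].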